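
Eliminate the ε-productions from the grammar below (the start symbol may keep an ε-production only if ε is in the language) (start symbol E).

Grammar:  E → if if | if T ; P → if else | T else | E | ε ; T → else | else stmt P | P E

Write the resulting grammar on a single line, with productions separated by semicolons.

E → if if | if T; P → if else | T else | E; T → else | else stmt P | else stmt | P E | E

The nullable symbols are {P}.
ε ∉ L(G), so no ε-production is kept.
Add the nullable-subset variants: T → else stmt P gives else stmt P | else stmt. T → P E gives P E | E.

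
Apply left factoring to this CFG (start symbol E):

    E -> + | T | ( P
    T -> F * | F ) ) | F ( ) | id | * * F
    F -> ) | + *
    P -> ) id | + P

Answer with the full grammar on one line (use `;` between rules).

E -> + | T | ( P; T -> id | * * F | F T'; F -> ) | + *; P -> ) id | + P; T' -> * | ) ) | ( )

T has alternatives sharing prefix 'F': factor to T → F T' with T' → * | ) ) | ( ).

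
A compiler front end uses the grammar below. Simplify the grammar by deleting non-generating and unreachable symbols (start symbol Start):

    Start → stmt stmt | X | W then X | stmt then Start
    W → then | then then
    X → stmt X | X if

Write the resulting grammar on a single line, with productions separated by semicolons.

Generating nonterminals: {Start, W}.
Reachable from Start after that: {Start}.
Removed useless symbols: {W, X} and every production mentioning them.

Start → stmt stmt | stmt then Start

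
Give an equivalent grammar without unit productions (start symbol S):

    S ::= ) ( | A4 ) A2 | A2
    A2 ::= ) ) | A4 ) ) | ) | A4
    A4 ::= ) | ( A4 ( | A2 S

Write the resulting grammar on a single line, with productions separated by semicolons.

Unit pairs: A2 ⇒* {A4}; S ⇒* {A2, A4}.
For every A with A ⇒* B via unit rules, add B's non-unit alternatives to A; then delete every rule of the form X → Y.

S ::= ) | ( A4 ( | A2 S | ) ) | A4 ) ) | ) ( | A4 ) A2; A2 ::= ) | ( A4 ( | A2 S | ) ) | A4 ) ); A4 ::= ) | ( A4 ( | A2 S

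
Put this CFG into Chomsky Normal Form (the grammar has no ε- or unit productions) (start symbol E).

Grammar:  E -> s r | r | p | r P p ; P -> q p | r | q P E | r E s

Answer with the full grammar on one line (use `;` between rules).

E -> X1 X2 | r | p | X2 Y1; P -> X4 X3 | r | X4 Y2 | X2 Y3; X1 -> s; X2 -> r; X3 -> p; X4 -> q; Y1 -> P X3; Y2 -> P E; Y3 -> E X1

Introduce a nonterminal for each terminal appearing in a rule of length ≥ 2: X1 → s, X2 → r, X3 → p, X4 → q.
Binarize each right-hand side of length ≥ 3 by chaining fresh nonterminals (Y1, Y2, …): affected rules were E → X2 P X3; P → X4 P E; P → X2 E X1.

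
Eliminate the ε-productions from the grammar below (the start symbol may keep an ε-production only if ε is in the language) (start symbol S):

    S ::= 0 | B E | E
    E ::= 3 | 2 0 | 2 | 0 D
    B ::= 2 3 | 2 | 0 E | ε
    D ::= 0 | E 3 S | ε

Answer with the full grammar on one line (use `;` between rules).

The nullable symbols are {B, D}.
ε ∉ L(G), so no ε-production is kept.
Add the nullable-subset variants: S → B E gives B E | E. E → 0 D gives 0 D | 0.

S ::= 0 | B E | E; E ::= 3 | 2 0 | 2 | 0 D | 0; B ::= 2 3 | 2 | 0 E; D ::= 0 | E 3 S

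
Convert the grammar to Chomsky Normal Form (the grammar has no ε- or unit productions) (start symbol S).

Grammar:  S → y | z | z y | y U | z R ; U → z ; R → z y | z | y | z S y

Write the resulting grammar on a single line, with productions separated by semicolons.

Introduce a nonterminal for each terminal appearing in a rule of length ≥ 2: X1 → z, X2 → y.
Binarize each right-hand side of length ≥ 3 by chaining fresh nonterminals (Y1, Y2, …): affected rules were R → X1 S X2.

S → y | z | X1 X2 | X2 U | X1 R; U → z; R → X1 X2 | z | y | X1 Y1; X1 → z; X2 → y; Y1 → S X2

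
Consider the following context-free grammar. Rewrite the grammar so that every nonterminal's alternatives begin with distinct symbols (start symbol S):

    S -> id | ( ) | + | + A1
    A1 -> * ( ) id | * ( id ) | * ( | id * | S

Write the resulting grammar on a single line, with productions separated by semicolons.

S has alternatives sharing prefix '+': factor to S → + S' with S' → ε | A1.
A1 has alternatives sharing prefix '* (': factor to A1 → * ( A1' with A1' → ) id | id ) | ε.

S -> id | ( ) | + S'; A1 -> id * | S | * ( A1'; S' -> eps | A1; A1' -> ) id | id ) | eps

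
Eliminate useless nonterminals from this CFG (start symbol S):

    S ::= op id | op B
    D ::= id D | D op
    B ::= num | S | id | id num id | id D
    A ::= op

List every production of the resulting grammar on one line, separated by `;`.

Generating nonterminals: {A, B, S}.
Reachable from S after that: {B, S}.
Removed useless symbols: {A, D} and every production mentioning them.

S ::= op id | op B; B ::= num | S | id | id num id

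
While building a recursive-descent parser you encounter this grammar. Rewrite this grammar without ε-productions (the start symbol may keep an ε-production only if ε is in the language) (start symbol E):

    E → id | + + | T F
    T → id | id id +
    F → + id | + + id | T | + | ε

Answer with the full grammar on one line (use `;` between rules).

E → id | + + | T F | T; T → id | id id +; F → + id | + + id | T | +

Nullable set = {F}.
ε ∉ L(G), so no ε-production is kept.
Expand every rule over subsets of its nullable positions: E → T F gives T F | T.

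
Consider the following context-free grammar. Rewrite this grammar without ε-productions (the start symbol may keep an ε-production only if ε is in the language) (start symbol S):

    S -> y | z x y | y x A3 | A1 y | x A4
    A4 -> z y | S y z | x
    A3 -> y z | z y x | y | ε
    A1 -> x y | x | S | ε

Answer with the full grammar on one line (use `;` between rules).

S -> y | z x y | y x A3 | y x | A1 y | x A4; A4 -> z y | S y z | x; A3 -> y z | z y x | y; A1 -> x y | x | S

Nullable set = {A1, A3}.
ε ∉ L(G), so no ε-production is kept.
Add the nullable-subset variants: S → y x A3 gives y x A3 | y x.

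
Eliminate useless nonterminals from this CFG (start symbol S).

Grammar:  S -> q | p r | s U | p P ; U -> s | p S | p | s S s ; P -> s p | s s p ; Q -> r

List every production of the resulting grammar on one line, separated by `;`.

Generating nonterminals: {P, Q, S, U}.
Reachable from S after that: {P, S, U}.
Removed useless symbols: {Q} and every production mentioning them.

S -> q | p r | s U | p P; U -> s | p S | p | s S s; P -> s p | s s p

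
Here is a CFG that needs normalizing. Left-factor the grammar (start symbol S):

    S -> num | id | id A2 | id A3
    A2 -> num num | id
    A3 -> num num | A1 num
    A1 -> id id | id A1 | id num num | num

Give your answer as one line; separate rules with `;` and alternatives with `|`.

S -> num | id S'; A2 -> num num | id; A3 -> num num | A1 num; A1 -> num | id A1'; S' -> ε | A2 | A3; A1' -> id | A1 | num num

S has alternatives sharing prefix 'id': factor to S → id S' with S' → ε | A2 | A3.
A1 has alternatives sharing prefix 'id': factor to A1 → id A1' with A1' → id | A1 | num num.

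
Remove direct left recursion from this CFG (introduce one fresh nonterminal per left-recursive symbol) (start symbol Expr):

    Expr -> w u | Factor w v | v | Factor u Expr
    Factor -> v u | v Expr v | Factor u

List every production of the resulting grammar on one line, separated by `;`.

Factor is directly left-recursive.
For Factor: α = {u}, β = {v u, v Expr v}. Rewrite as Factor → β Factor1 and Factor1 → α Factor1 | ε.

Expr -> w u | Factor w v | v | Factor u Expr; Factor -> v u Factor1 | v Expr v Factor1; Factor1 -> u Factor1 | ε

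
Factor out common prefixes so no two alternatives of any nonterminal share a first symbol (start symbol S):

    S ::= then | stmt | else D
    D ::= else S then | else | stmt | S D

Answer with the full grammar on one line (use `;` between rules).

D has alternatives sharing prefix 'else': factor to D → else D' with D' → S then | ε.

S ::= then | stmt | else D; D ::= stmt | S D | else D'; D' ::= S then | ε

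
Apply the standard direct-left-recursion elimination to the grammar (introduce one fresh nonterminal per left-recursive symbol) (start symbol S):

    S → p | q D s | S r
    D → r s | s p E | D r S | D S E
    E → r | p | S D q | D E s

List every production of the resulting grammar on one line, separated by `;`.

S → p S' | q D s S'; D → r s D' | s p E D'; E → r | p | S D q | D E s; S' → r S' | eps; D' → r S D' | S E D' | eps

S, D are directly left-recursive.
For S: α = {r}, β = {p, q D s}. Rewrite as S → β S' and S' → α S' | ε.
For D: α = {r S, S E}, β = {r s, s p E}. Rewrite as D → β D' and D' → α D' | ε.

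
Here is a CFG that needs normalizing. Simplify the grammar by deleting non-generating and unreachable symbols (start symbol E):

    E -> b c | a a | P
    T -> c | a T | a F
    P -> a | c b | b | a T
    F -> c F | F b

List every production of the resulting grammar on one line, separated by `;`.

Generating nonterminals: {E, P, T}.
Reachable from E after that: {E, P, T}.
Removed useless symbols: {F} and every production mentioning them.

E -> b c | a a | P; T -> c | a T; P -> a | c b | b | a T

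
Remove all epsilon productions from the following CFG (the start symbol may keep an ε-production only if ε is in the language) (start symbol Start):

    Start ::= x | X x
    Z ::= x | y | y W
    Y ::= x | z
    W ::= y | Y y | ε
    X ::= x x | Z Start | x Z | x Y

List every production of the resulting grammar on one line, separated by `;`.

Start ::= x | X x; Z ::= x | y | y W; Y ::= x | z; W ::= y | Y y; X ::= x x | Z Start | x Z | x Y

Nullable nonterminals: {W}.
ε ∉ L(G), so no ε-production is kept.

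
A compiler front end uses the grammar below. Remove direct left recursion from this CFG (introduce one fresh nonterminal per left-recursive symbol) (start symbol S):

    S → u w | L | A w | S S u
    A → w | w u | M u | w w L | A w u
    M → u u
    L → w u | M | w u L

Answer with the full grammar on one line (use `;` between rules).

S → u w S' | L S' | A w S'; A → w A' | w u A' | M u A' | w w L A'; M → u u; L → w u | M | w u L; S' → S u S' | epsilon; A' → w u A' | epsilon

Left recursion appears on S, A.
For S: α = {S u}, β = {u w, L, A w}. Rewrite as S → β S' and S' → α S' | ε.
For A: α = {w u}, β = {w, w u, M u, w w L}. Rewrite as A → β A' and A' → α A' | ε.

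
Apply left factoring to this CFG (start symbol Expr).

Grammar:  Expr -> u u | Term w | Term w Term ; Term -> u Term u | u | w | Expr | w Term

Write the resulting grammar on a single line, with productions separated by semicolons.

Expr -> u u | Term w Expr1; Term -> Expr | u Term1 | w Term2; Expr1 -> ε | Term; Term1 -> Term u | ε; Term2 -> ε | Term

Expr has alternatives sharing prefix 'Term w': factor to Expr → Term w Expr1 with Expr1 → ε | Term.
Term has alternatives sharing prefix 'u': factor to Term → u Term1 with Term1 → Term u | ε.
Term has alternatives sharing prefix 'w': factor to Term → w Term2 with Term2 → ε | Term.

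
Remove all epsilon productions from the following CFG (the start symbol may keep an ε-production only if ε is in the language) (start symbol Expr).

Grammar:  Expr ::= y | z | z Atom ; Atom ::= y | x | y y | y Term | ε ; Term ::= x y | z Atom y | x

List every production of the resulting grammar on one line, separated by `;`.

The nullable symbols are {Atom}.
ε ∉ L(G), so no ε-production is kept.
For each production, add variants omitting each subset of nullable occurrences: Term → z Atom y gives z Atom y | z y.

Expr ::= y | z | z Atom; Atom ::= y | x | y y | y Term; Term ::= x y | z Atom y | z y | x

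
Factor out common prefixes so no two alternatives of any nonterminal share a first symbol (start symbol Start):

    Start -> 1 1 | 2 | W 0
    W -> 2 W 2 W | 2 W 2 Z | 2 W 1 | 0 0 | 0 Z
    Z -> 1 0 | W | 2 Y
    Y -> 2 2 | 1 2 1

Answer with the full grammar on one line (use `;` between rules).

Start -> 1 1 | 2 | W 0; W -> 2 W W1 | 0 W2; Z -> 1 0 | W | 2 Y; Y -> 2 2 | 1 2 1; W1 -> 1 | 2 W11; W2 -> 0 | Z; W11 -> W | Z

W has alternatives sharing prefix '2 W': factor to W → 2 W W1 with W1 → 2 W | 2 Z | 1.
W has alternatives sharing prefix '0': factor to W → 0 W2 with W2 → 0 | Z.
W1 has alternatives sharing prefix '2': factor to W1 → 2 W11 with W11 → W | Z.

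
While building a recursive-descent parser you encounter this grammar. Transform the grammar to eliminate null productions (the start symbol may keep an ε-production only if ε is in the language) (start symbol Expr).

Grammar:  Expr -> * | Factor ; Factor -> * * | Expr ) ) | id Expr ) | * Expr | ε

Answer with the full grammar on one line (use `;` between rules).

Nullable set = {Expr, Factor}.
ε ∈ L(G) since Expr is nullable, so keep Expr → ε.
Expand every rule over subsets of its nullable positions: Factor → Expr ) ) gives Expr ) ) | ) ). Factor → id Expr ) gives id Expr ) | id ). Factor → * Expr gives * Expr | *.

Expr -> * | Factor | ε; Factor -> * * | Expr ) ) | ) ) | id Expr ) | id ) | * Expr | *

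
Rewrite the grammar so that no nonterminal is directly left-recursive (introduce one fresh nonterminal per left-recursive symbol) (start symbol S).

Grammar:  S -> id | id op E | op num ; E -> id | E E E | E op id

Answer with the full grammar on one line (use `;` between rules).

Directly left-recursive nonterminal: E.
For E: α = {E E, op id}, β = {id}. Rewrite as E → β E' and E' → α E' | ε.

S -> id | id op E | op num; E -> id E'; E' -> E E E' | op id E' | ε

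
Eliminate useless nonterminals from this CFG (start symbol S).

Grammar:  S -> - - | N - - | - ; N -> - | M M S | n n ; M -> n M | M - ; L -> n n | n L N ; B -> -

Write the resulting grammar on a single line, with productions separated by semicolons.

S -> - - | N - - | -; N -> - | n n

Generating nonterminals: {B, L, N, S}.
Reachable from S after that: {N, S}.
Removed useless symbols: {B, L, M} and every production mentioning them.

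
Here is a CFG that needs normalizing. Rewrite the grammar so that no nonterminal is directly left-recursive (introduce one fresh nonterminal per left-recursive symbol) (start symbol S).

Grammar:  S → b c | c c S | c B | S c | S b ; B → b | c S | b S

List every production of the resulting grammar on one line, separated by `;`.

Directly left-recursive nonterminal: S.
For S: α = {c, b}, β = {b c, c c S, c B}. Rewrite as S → β S' and S' → α S' | ε.

S → b c S' | c c S S' | c B S'; B → b | c S | b S; S' → c S' | b S' | ε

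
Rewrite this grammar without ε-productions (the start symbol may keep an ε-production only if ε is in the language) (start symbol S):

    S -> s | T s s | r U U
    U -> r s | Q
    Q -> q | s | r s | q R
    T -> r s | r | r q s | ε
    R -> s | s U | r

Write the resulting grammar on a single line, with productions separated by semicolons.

Nullable nonterminals: {T}.
ε ∉ L(G), so no ε-production is kept.
Expand every rule over subsets of its nullable positions: S → T s s gives T s s | s s.

S -> s | T s s | s s | r U U; U -> r s | Q; Q -> q | s | r s | q R; T -> r s | r | r q s; R -> s | s U | r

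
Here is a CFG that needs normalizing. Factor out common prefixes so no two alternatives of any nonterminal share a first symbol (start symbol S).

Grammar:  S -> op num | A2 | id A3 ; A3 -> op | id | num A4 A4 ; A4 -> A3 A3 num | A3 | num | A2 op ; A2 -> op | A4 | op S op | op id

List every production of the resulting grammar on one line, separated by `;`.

S -> op num | A2 | id A3; A3 -> op | id | num A4 A4; A4 -> num | A2 op | A3 A4'; A2 -> A4 | op A2'; A4' -> A3 num | ε; A2' -> ε | S op | id

A4 has alternatives sharing prefix 'A3': factor to A4 → A3 A4' with A4' → A3 num | ε.
A2 has alternatives sharing prefix 'op': factor to A2 → op A2' with A2' → ε | S op | id.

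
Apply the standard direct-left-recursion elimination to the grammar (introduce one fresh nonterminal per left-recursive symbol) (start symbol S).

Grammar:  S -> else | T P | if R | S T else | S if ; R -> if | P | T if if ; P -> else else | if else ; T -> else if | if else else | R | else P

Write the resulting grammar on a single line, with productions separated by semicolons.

Directly left-recursive nonterminal: S.
For S: α = {T else, if}, β = {else, T P, if R}. Rewrite as S → β S' and S' → α S' | ε.

S -> else S' | T P S' | if R S'; R -> if | P | T if if; P -> else else | if else; T -> else if | if else else | R | else P; S' -> T else S' | if S' | ε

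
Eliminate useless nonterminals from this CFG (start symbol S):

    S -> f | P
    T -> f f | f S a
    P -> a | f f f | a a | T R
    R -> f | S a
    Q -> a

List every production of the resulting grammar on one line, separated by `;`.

S -> f | P; T -> f f | f S a; P -> a | f f f | a a | T R; R -> f | S a

Generating nonterminals: {P, Q, R, S, T}.
Reachable from S after that: {P, R, S, T}.
Removed useless symbols: {Q} and every production mentioning them.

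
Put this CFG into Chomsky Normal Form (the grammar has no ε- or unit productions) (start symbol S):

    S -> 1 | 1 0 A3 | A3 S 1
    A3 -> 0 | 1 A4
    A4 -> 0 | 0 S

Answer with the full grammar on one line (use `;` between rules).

Introduce a nonterminal for each terminal appearing in a rule of length ≥ 2: X1 → 1, X2 → 0.
Binarize each right-hand side of length ≥ 3 by chaining fresh nonterminals (Y1, Y2, …): affected rules were S → X1 X2 A3; S → A3 S X1.

S -> 1 | X1 Y1 | A3 Y2; A3 -> 0 | X1 A4; A4 -> 0 | X2 S; X1 -> 1; X2 -> 0; Y1 -> X2 A3; Y2 -> S X1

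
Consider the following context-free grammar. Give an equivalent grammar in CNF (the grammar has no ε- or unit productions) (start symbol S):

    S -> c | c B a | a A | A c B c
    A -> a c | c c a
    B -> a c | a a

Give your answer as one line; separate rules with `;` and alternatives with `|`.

S -> c | X1 Y1 | X2 A | A Y2; A -> X2 X1 | X1 Y4; B -> X2 X1 | X2 X2; X1 -> c; X2 -> a; Y1 -> B X2; Y2 -> X1 Y3; Y3 -> B X1; Y4 -> X1 X2

Introduce a nonterminal for each terminal appearing in a rule of length ≥ 2: X1 → c, X2 → a.
Binarize each right-hand side of length ≥ 3 by chaining fresh nonterminals (Y1, Y2, …): affected rules were S → X1 B X2; S → A X1 B X1; A → X1 X1 X2.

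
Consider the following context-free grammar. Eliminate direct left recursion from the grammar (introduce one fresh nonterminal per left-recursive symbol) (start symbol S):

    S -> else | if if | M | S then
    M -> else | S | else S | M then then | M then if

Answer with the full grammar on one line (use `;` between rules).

S -> else S' | if if S' | M S'; M -> else M' | S M' | else S M'; S' -> then S' | eps; M' -> then then M' | then if M' | eps

S, M are directly left-recursive.
For S: α = {then}, β = {else, if if, M}. Rewrite as S → β S' and S' → α S' | ε.
For M: α = {then then, then if}, β = {else, S, else S}. Rewrite as M → β M' and M' → α M' | ε.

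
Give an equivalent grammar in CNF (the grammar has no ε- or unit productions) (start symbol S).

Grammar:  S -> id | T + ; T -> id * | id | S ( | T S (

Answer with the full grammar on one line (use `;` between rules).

Introduce a nonterminal for each terminal appearing in a rule of length ≥ 2: X1 → +, X2 → id, X3 → *, X4 → (.
Binarize each right-hand side of length ≥ 3 by chaining fresh nonterminals (Y1, Y2, …): affected rules were T → T S X4.

S -> id | T X1; T -> X2 X3 | id | S X4 | T Y1; X1 -> +; X2 -> id; X3 -> *; X4 -> (; Y1 -> S X4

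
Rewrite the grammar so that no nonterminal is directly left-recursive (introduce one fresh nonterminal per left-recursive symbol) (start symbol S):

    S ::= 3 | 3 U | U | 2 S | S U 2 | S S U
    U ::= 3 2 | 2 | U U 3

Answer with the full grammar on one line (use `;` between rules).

S ::= 3 S' | 3 U S' | U S' | 2 S S'; U ::= 3 2 U' | 2 U'; S' ::= U 2 S' | S U S' | epsilon; U' ::= U 3 U' | epsilon

Directly left-recursive nonterminals: S, U.
For S: α = {U 2, S U}, β = {3, 3 U, U, 2 S}. Rewrite as S → β S' and S' → α S' | ε.
For U: α = {U 3}, β = {3 2, 2}. Rewrite as U → β U' and U' → α U' | ε.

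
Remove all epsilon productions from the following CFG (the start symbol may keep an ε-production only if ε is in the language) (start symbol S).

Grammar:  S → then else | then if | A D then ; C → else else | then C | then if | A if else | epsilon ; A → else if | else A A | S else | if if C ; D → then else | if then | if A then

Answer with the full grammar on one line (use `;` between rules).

Nullable nonterminals: {C}.
ε ∉ L(G), so no ε-production is kept.
Add the nullable-subset variants: C → then C gives then C | then. A → if if C gives if if C | if if.

S → then else | then if | A D then; C → else else | then C | then | then if | A if else; A → else if | else A A | S else | if if C | if if; D → then else | if then | if A then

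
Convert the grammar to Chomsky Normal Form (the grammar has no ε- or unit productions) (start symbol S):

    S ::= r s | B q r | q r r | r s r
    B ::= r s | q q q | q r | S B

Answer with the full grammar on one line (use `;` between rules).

S ::= X1 X2 | B Y1 | X3 Y2 | X1 Y3; B ::= X1 X2 | X3 Y4 | X3 X1 | S B; X1 ::= r; X2 ::= s; X3 ::= q; Y1 ::= X3 X1; Y2 ::= X1 X1; Y3 ::= X2 X1; Y4 ::= X3 X3

Introduce a nonterminal for each terminal appearing in a rule of length ≥ 2: X1 → r, X2 → s, X3 → q.
Binarize each right-hand side of length ≥ 3 by chaining fresh nonterminals (Y1, Y2, …): affected rules were S → B X3 X1; S → X3 X1 X1; S → X1 X2 X1; B → X3 X3 X3.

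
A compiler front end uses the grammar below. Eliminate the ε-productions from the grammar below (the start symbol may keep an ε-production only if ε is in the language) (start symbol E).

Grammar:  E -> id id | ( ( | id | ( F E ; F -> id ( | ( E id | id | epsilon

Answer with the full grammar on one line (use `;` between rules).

E -> id id | ( ( | id | ( F E | ( E; F -> id ( | ( E id | id

Nullable nonterminals: {F}.
ε ∉ L(G), so no ε-production is kept.
Add the nullable-subset variants: E → ( F E gives ( F E | ( E.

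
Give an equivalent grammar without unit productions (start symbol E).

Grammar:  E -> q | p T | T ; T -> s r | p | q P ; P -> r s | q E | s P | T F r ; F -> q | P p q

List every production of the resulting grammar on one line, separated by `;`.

E -> q | p T | s r | p | q P; T -> s r | p | q P; P -> r s | q E | s P | T F r; F -> q | P p q

Unit pairs: E ⇒* {T}.
Replace each nonterminal's rules with the union of the non-unit rules of every nonterminal it unit-derives.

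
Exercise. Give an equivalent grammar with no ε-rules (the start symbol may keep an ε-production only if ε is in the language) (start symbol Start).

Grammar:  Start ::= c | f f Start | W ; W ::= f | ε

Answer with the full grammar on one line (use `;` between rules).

The nullable symbols are {Start, W}.
ε ∈ L(G) since Start is nullable, so keep Start → ε.
Add the nullable-subset variants: Start → f f Start gives f f Start | f f.

Start ::= c | f f Start | f f | W | ε; W ::= f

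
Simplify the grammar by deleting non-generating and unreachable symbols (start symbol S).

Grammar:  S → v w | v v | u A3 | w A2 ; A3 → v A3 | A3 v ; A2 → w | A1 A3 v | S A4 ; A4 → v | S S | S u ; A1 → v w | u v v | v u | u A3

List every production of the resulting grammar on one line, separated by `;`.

Generating nonterminals: {A1, A2, A4, S}.
Reachable from S after that: {A2, A4, S}.
Removed useless symbols: {A1, A3} and every production mentioning them.

S → v w | v v | w A2; A2 → w | S A4; A4 → v | S S | S u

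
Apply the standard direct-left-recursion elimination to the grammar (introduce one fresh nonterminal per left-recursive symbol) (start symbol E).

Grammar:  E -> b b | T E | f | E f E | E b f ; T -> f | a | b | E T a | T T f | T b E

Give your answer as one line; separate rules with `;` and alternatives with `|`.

E -> b b E' | T E E' | f E'; T -> f T' | a T' | b T' | E T a T'; E' -> f E E' | b f E' | ε; T' -> T f T' | b E T' | ε

Directly left-recursive nonterminals: E, T.
For E: α = {f E, b f}, β = {b b, T E, f}. Rewrite as E → β E' and E' → α E' | ε.
For T: α = {T f, b E}, β = {f, a, b, E T a}. Rewrite as T → β T' and T' → α T' | ε.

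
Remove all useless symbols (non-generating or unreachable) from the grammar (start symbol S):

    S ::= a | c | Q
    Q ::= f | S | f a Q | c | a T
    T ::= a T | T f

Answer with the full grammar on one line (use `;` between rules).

Generating nonterminals: {Q, S}.
Reachable from S after that: {Q, S}.
Removed useless symbols: {T} and every production mentioning them.

S ::= a | c | Q; Q ::= f | S | f a Q | c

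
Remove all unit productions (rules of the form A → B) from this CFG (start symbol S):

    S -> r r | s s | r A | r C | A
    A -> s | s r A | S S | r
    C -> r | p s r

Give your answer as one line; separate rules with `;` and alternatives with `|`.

S -> r r | s s | r A | r C | s | s r A | S S | r; A -> s | s r A | S S | r; C -> r | p s r

Unit pairs: S ⇒* {A}.
For each unit pair (A, B), copy every non-unit production of B to A, then drop all unit productions.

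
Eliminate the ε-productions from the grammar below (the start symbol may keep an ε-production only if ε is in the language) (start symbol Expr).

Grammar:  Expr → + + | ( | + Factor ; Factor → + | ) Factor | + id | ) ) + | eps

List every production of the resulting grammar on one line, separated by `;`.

Nullable set = {Factor}.
ε ∉ L(G), so no ε-production is kept.
Add the nullable-subset variants: Expr → + Factor gives + Factor | +. Factor → ) Factor gives ) Factor | ).

Expr → + + | ( | + Factor | +; Factor → + | ) Factor | ) | + id | ) ) +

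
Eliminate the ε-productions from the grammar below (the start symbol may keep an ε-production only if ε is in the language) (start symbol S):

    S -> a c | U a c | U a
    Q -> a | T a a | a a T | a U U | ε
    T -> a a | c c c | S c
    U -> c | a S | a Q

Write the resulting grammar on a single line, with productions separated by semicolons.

Nullable nonterminals: {Q}.
ε ∉ L(G), so no ε-production is kept.
Add the nullable-subset variants: U → a Q gives a Q | a.

S -> a c | U a c | U a; Q -> a | T a a | a a T | a U U; T -> a a | c c c | S c; U -> c | a S | a Q | a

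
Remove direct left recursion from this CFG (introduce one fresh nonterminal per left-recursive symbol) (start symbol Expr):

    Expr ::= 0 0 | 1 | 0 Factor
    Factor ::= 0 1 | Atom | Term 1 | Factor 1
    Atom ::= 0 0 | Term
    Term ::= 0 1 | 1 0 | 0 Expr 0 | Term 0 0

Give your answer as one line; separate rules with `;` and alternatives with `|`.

Expr ::= 0 0 | 1 | 0 Factor; Factor ::= 0 1 Factor1 | Atom Factor1 | Term 1 Factor1; Atom ::= 0 0 | Term; Term ::= 0 1 Term1 | 1 0 Term1 | 0 Expr 0 Term1; Factor1 ::= 1 Factor1 | epsilon; Term1 ::= 0 0 Term1 | epsilon

Left recursion appears on Factor, Term.
For Factor: α = {1}, β = {0 1, Atom, Term 1}. Rewrite as Factor → β Factor1 and Factor1 → α Factor1 | ε.
For Term: α = {0 0}, β = {0 1, 1 0, 0 Expr 0}. Rewrite as Term → β Term1 and Term1 → α Term1 | ε.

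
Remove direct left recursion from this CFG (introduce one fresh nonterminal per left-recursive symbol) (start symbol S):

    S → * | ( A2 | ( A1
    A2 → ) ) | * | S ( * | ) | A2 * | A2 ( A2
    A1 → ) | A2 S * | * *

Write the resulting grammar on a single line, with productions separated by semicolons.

A2 is directly left-recursive.
For A2: α = {*, ( A2}, β = {) ), *, S ( *, )}. Rewrite as A2 → β A2' and A2' → α A2' | ε.

S → * | ( A2 | ( A1; A2 → ) ) A2' | * A2' | S ( * A2' | ) A2'; A1 → ) | A2 S * | * *; A2' → * A2' | ( A2 A2' | ε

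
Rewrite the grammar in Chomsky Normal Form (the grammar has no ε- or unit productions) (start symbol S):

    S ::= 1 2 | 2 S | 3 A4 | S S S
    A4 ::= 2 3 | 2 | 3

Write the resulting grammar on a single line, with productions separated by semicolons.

Introduce a nonterminal for each terminal appearing in a rule of length ≥ 2: X1 → 1, X2 → 2, X3 → 3.
Binarize each right-hand side of length ≥ 3 by chaining fresh nonterminals (Y1, Y2, …): affected rules were S → S S S.

S ::= X1 X2 | X2 S | X3 A4 | S Y1; A4 ::= X2 X3 | 2 | 3; X1 ::= 1; X2 ::= 2; X3 ::= 3; Y1 ::= S S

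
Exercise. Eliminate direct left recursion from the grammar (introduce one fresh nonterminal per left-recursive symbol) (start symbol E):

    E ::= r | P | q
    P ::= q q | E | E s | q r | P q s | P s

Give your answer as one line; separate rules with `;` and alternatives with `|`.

E ::= r | P | q; P ::= q q P' | E P' | E s P' | q r P'; P' ::= q s P' | s P' | ε

Left recursion appears on P.
For P: α = {q s, s}, β = {q q, E, E s, q r}. Rewrite as P → β P' and P' → α P' | ε.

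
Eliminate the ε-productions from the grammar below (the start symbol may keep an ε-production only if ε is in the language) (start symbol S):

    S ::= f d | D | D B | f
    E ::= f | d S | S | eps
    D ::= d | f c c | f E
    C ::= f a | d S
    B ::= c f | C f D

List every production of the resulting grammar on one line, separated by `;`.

The nullable symbols are {E}.
ε ∉ L(G), so no ε-production is kept.
For each production, add variants omitting each subset of nullable occurrences: D → f E gives f E | f.

S ::= f d | D | D B | f; E ::= f | d S | S; D ::= d | f c c | f E | f; C ::= f a | d S; B ::= c f | C f D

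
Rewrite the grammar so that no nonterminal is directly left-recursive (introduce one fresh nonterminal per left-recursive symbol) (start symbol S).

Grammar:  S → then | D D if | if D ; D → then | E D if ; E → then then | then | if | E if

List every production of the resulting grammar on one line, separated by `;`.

E is directly left-recursive.
For E: α = {if}, β = {then then, then, if}. Rewrite as E → β E' and E' → α E' | ε.

S → then | D D if | if D; D → then | E D if; E → then then E' | then E' | if E'; E' → if E' | ε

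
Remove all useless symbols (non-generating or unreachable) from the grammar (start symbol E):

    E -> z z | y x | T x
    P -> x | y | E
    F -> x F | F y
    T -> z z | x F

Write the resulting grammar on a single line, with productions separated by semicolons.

E -> z z | y x | T x; T -> z z

Generating nonterminals: {E, P, T}.
Reachable from E after that: {E, T}.
Removed useless symbols: {F, P} and every production mentioning them.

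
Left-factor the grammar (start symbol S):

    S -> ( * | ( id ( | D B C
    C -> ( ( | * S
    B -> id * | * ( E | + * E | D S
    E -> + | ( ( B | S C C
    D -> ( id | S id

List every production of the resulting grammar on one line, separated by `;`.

S has alternatives sharing prefix '(': factor to S → ( S' with S' → * | id (.

S -> D B C | ( S'; C -> ( ( | * S; B -> id * | * ( E | + * E | D S; E -> + | ( ( B | S C C; D -> ( id | S id; S' -> * | id (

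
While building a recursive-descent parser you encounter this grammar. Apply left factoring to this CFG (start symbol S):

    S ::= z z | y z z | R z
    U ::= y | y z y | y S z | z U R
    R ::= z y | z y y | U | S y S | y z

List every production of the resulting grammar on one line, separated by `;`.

S ::= z z | y z z | R z; U ::= z U R | y U'; R ::= U | S y S | y z | z y R'; U' ::= ε | z y | S z; R' ::= ε | y

U has alternatives sharing prefix 'y': factor to U → y U' with U' → ε | z y | S z.
R has alternatives sharing prefix 'z y': factor to R → z y R' with R' → ε | y.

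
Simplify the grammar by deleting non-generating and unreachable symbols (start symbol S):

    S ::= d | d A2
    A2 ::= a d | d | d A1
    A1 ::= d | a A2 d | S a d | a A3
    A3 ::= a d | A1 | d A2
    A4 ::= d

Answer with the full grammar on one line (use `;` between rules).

Generating nonterminals: {A1, A2, A3, A4, S}.
Reachable from S after that: {A1, A2, A3, S}.
Removed useless symbols: {A4} and every production mentioning them.

S ::= d | d A2; A2 ::= a d | d | d A1; A1 ::= d | a A2 d | S a d | a A3; A3 ::= a d | A1 | d A2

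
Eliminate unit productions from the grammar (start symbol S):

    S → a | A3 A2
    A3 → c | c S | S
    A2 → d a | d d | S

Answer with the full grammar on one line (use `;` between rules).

Unit pairs: A2 ⇒* {S}; A3 ⇒* {S}.
For every A with A ⇒* B via unit rules, add B's non-unit alternatives to A; then delete every rule of the form X → Y.

S → a | A3 A2; A3 → a | A3 A2 | c | c S; A2 → d a | d d | a | A3 A2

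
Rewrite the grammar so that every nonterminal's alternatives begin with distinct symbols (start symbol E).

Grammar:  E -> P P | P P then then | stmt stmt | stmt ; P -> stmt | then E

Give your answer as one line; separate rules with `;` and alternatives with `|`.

E -> P P E' | stmt E''; P -> stmt | then E; E' -> ε | then then; E'' -> stmt | ε

E has alternatives sharing prefix 'P P': factor to E → P P E' with E' → ε | then then.
E has alternatives sharing prefix 'stmt': factor to E → stmt E'' with E'' → stmt | ε.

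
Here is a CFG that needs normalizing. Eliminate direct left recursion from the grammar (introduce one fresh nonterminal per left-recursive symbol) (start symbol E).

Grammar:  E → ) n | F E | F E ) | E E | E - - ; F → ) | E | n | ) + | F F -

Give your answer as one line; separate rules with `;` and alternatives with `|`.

Directly left-recursive nonterminals: E, F.
For E: α = {E, - -}, β = {) n, F E, F E )}. Rewrite as E → β E' and E' → α E' | ε.
For F: α = {F -}, β = {), E, n, ) +}. Rewrite as F → β F' and F' → α F' | ε.

E → ) n E' | F E E' | F E ) E'; F → ) F' | E F' | n F' | ) + F'; E' → E E' | - - E' | ε; F' → F - F' | ε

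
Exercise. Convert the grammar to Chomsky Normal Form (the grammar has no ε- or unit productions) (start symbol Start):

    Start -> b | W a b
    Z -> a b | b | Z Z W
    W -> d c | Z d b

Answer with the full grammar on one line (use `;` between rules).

Introduce a nonterminal for each terminal appearing in a rule of length ≥ 2: X1 → a, X2 → b, X3 → d, X4 → c.
Binarize each right-hand side of length ≥ 3 by chaining fresh nonterminals (Y1, Y2, …): affected rules were Start → W X1 X2; Z → Z Z W; W → Z X3 X2.

Start -> b | W Y1; Z -> X1 X2 | b | Z Y2; W -> X3 X4 | Z Y3; X1 -> a; X2 -> b; X3 -> d; X4 -> c; Y1 -> X1 X2; Y2 -> Z W; Y3 -> X3 X2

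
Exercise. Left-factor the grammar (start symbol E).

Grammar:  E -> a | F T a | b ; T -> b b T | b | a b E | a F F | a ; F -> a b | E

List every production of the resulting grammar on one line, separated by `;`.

T has alternatives sharing prefix 'a': factor to T → a T' with T' → b E | F F | ε.
T has alternatives sharing prefix 'b': factor to T → b T'' with T'' → b T | ε.

E -> a | F T a | b; T -> a T' | b T''; F -> a b | E; T' -> b E | F F | ε; T'' -> b T | ε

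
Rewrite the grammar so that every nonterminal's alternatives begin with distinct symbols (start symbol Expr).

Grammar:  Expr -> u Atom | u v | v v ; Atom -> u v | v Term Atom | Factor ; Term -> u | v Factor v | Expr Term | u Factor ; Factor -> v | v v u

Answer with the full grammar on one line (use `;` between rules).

Expr -> v v | u Expr1; Atom -> u v | v Term Atom | Factor; Term -> v Factor v | Expr Term | u Term1; Factor -> v Factor1; Expr1 -> Atom | v; Term1 -> epsilon | Factor; Factor1 -> epsilon | v u

Expr has alternatives sharing prefix 'u': factor to Expr → u Expr1 with Expr1 → Atom | v.
Term has alternatives sharing prefix 'u': factor to Term → u Term1 with Term1 → ε | Factor.
Factor has alternatives sharing prefix 'v': factor to Factor → v Factor1 with Factor1 → ε | v u.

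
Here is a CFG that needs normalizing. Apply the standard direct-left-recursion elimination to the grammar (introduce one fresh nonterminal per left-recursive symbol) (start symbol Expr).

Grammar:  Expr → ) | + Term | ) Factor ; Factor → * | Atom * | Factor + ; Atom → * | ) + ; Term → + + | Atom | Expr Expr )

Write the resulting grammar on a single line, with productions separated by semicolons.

Directly left-recursive nonterminal: Factor.
For Factor: α = {+}, β = {*, Atom *}. Rewrite as Factor → β Factor1 and Factor1 → α Factor1 | ε.

Expr → ) | + Term | ) Factor; Factor → * Factor1 | Atom * Factor1; Atom → * | ) +; Term → + + | Atom | Expr Expr ); Factor1 → + Factor1 | ε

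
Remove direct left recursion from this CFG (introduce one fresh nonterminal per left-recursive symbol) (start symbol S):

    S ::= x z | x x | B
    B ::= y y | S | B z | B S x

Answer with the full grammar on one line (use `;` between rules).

Left recursion appears on B.
For B: α = {z, S x}, β = {y y, S}. Rewrite as B → β B' and B' → α B' | ε.

S ::= x z | x x | B; B ::= y y B' | S B'; B' ::= z B' | S x B' | ε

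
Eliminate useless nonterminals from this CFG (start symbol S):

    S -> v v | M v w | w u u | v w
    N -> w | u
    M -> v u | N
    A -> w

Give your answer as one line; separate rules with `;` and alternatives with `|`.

Generating nonterminals: {A, M, N, S}.
Reachable from S after that: {M, N, S}.
Removed useless symbols: {A} and every production mentioning them.

S -> v v | M v w | w u u | v w; N -> w | u; M -> v u | N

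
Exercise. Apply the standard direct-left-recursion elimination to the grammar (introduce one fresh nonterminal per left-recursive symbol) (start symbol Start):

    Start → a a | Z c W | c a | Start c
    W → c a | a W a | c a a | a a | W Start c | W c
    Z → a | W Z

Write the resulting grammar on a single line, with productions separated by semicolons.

Start → a a Start1 | Z c W Start1 | c a Start1; W → c a W1 | a W a W1 | c a a W1 | a a W1; Z → a | W Z; Start1 → c Start1 | ε; W1 → Start c W1 | c W1 | ε

Start, W are directly left-recursive.
For Start: α = {c}, β = {a a, Z c W, c a}. Rewrite as Start → β Start1 and Start1 → α Start1 | ε.
For W: α = {Start c, c}, β = {c a, a W a, c a a, a a}. Rewrite as W → β W1 and W1 → α W1 | ε.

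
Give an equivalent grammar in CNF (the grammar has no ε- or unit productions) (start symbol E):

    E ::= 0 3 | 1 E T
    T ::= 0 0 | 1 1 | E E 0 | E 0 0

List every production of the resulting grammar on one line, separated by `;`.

E ::= X1 X2 | X3 Y1; T ::= X1 X1 | X3 X3 | E Y2 | E Y3; X1 ::= 0; X2 ::= 3; X3 ::= 1; Y1 ::= E T; Y2 ::= E X1; Y3 ::= X1 X1

Introduce a nonterminal for each terminal appearing in a rule of length ≥ 2: X1 → 0, X2 → 3, X3 → 1.
Binarize each right-hand side of length ≥ 3 by chaining fresh nonterminals (Y1, Y2, …): affected rules were E → X3 E T; T → E E X1; T → E X1 X1.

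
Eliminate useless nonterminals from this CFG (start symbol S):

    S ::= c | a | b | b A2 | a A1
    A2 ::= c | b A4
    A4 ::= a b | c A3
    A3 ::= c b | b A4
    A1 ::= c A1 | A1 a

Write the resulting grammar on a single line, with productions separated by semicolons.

S ::= c | a | b | b A2; A2 ::= c | b A4; A4 ::= a b | c A3; A3 ::= c b | b A4

Generating nonterminals: {A2, A3, A4, S}.
Reachable from S after that: {A2, A3, A4, S}.
Removed useless symbols: {A1} and every production mentioning them.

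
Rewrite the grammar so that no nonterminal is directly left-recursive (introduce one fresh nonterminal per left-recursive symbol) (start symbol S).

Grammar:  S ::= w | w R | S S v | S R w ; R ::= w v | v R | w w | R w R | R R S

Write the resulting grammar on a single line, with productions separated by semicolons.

Directly left-recursive nonterminals: S, R.
For S: α = {S v, R w}, β = {w, w R}. Rewrite as S → β S' and S' → α S' | ε.
For R: α = {w R, R S}, β = {w v, v R, w w}. Rewrite as R → β R' and R' → α R' | ε.

S ::= w S' | w R S'; R ::= w v R' | v R R' | w w R'; S' ::= S v S' | R w S' | ε; R' ::= w R R' | R S R' | ε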